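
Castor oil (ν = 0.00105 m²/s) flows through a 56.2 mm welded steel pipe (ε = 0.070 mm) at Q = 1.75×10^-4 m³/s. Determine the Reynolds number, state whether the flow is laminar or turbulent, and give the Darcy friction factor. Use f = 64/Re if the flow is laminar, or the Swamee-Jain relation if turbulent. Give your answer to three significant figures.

Re ≈ 3.78; laminar; f = 64/Re ≈ 16.9

V = 4Q/(πD²) = 0.07055 m/s
Re = VD/ν = 0.07055·0.0562/0.00105 = 3.78
Re < 2300 → laminar → f = 64/Re = 16.95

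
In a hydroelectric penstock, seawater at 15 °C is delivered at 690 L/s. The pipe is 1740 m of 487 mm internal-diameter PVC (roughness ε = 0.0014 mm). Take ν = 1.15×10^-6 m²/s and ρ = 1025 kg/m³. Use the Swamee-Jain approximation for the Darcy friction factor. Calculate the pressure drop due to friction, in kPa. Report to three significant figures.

Δp ≈ 273 kPa

V = 4Q/(πD²) = 4·0.690/(π·0.487²) = 3.704 m/s
Re = VD/ν = 3.704·0.487/1.15×10^-6 = 1.57×10^6 → turbulent
ε/D = 0.0014/487 = 2.87×10^-6
Swamee-Jain: f = 0.01087
h_f = f(L/D)V²/(2g) = 0.01087·(1740/0.487)·3.704²/(2·9.81) = 27.16 m
Δp = ρg·h_f = 1025·9.81·27.16 = 273.1 kPa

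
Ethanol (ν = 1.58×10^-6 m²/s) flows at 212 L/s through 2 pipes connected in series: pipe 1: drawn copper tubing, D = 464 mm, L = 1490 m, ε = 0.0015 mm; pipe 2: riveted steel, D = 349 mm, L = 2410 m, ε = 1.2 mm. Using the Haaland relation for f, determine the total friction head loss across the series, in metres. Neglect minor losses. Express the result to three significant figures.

H ≈ 51.1 m

Pipe 1: V = 1.254 m/s, Re = 3.68×10^5, ε/D = 3.23×10^-6, f = 0.01384, h_1 = f(L/D)V²/2g = 3.560 m
Pipe 2: V = 2.216 m/s, Re = 4.90×10^5, ε/D = 0.00344, f = 0.02748, h_2 = f(L/D)V²/2g = 47.50 m
Series → Q common, losses add: H = Σh = 51.06 m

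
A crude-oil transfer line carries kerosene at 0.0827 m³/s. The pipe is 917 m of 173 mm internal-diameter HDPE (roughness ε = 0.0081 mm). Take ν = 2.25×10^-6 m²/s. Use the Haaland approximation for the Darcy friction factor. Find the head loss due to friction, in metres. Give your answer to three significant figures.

V = 4Q/(πD²) = 4·0.0827/(π·0.173²) = 3.518 m/s
Re = VD/ν = 3.518·0.173/2.25×10^-6 = 2.71×10^5 → turbulent
ε/D = 0.0081/173 = 4.68×10^-5
Haaland: f = 0.01501
h_f = f(L/D)V²/(2g) = 0.01501·(917/0.173)·3.518²/(2·9.81) = 50.18 m

h_f ≈ 50.2 m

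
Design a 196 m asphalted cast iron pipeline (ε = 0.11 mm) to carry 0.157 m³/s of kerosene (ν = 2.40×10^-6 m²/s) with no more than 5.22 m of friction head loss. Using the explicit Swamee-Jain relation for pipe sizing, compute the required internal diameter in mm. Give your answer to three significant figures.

D ≈ 271 mm

Swamee-Jain (Type III): D = 0.66·[ε^1.25·(LQ²/(gh_f))^4.75 + ν·Q^9.4·(L/(gh_f))^5.2]^0.04
LQ²/(gh_f) = 0.09434; L/(gh_f) = 3.828
Term 1 = ε^1.25·(…)^4.75 = 1.52×10^-10; Term 2 = ν·Q^9.4·(…)^5.2 = 7.13×10^-11
D = 0.66·(1.52×10^-10 + 7.13×10^-11)^0.04 = 0.2713 m = 271 mm
Check: V = 2.72 m/s, Re = 3.07×10^5, f = 0.01773, h_f = 4.81 m ≈ 5.22 m ✓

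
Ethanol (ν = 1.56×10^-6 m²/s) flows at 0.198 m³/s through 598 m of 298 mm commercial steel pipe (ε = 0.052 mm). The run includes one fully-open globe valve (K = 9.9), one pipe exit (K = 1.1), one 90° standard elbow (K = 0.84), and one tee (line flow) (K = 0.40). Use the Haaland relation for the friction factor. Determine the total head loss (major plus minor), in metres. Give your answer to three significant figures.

H_L ≈ 17.3 m

V = 4Q/(πD²) = 2.839 m/s; V²/2g = 0.4108 m
Re = 5.42×10^5, ε/D = 1.74×10^-4 → f = 0.01494 (Haaland)
Major: h_f = f(L/D)·V²/2g = 0.01494·2007·0.4108 = 12.31 m
Minor: ΣK = 12.2; h_m = ΣK·V²/2g = 5.028 m
Total H_L = 12.31 + 5.028 = 17.34 m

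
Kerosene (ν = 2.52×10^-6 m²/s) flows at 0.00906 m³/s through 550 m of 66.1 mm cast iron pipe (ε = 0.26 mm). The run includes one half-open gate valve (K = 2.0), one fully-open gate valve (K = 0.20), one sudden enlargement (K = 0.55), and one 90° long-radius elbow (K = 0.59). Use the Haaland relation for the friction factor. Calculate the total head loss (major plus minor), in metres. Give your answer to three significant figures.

H_L ≈ 89.1 m

V = 4Q/(πD²) = 2.640 m/s; V²/2g = 0.3553 m
Re = 6.93×10^4, ε/D = 0.00393 → f = 0.02974 (Haaland)
Major: h_f = f(L/D)·V²/2g = 0.02974·8321·0.3553 = 87.91 m
Minor: ΣK = 3.34; h_m = ΣK·V²/2g = 1.187 m
Total H_L = 87.91 + 1.187 = 89.09 m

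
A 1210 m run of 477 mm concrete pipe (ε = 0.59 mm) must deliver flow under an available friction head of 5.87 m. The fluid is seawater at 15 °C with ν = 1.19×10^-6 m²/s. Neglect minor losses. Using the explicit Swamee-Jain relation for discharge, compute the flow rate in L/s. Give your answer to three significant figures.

Swamee-Jain (Type II): Q = -0.965·√(gD⁵h_f/L)·ln[ε/(3.7D) + √(3.17ν²L/(gD³h_f))]
√(gD⁵h_f/L) = √(9.81·0.477⁵·5.87/1210) = 0.03428
ε/(3.7D) = 3.34×10^-4; √(3.17ν²L/(gD³h_f)) = 2.95×10^-5
Q = -0.965·0.03428·ln(3.638×10^-4) = 0.2620 m³/s
Check: V = 1.47 m/s, Re = 5.88×10^5, f = 0.02124, h_f = 5.90 m ≈ 5.87 m ✓

Q ≈ 262 L/s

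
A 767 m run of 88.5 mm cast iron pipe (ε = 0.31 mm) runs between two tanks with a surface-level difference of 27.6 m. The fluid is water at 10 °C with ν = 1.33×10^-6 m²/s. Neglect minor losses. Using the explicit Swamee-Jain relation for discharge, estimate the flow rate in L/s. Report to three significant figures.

Q ≈ 9.10 L/s

Swamee-Jain (Type II): Q = -0.965·√(gD⁵h_f/L)·ln[ε/(3.7D) + √(3.17ν²L/(gD³h_f))]
√(gD⁵h_f/L) = √(9.81·0.0885⁵·27.6/767) = 0.001384
ε/(3.7D) = 9.47×10^-4; √(3.17ν²L/(gD³h_f)) = 1.51×10^-4
Q = -0.965·0.001384·ln(0.001098) = 0.009103 m³/s
Check: V = 1.48 m/s, Re = 9.85×10^4, f = 0.02879, h_f = 27.9 m ≈ 27.6 m ✓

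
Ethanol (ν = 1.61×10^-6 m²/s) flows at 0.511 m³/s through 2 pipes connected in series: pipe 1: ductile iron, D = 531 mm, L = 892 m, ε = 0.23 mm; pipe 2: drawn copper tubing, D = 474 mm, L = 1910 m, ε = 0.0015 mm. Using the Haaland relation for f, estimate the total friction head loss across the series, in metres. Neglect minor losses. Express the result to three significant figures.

H ≈ 28.3 m

Pipe 1: V = 2.308 m/s, Re = 7.61×10^5, ε/D = 4.33×10^-4, f = 0.01684, h_1 = f(L/D)V²/2g = 7.676 m
Pipe 2: V = 2.896 m/s, Re = 8.53×10^5, ε/D = 3.16×10^-6, f = 0.01195, h_2 = f(L/D)V²/2g = 20.58 m
Series → Q common, losses add: H = Σh = 28.26 m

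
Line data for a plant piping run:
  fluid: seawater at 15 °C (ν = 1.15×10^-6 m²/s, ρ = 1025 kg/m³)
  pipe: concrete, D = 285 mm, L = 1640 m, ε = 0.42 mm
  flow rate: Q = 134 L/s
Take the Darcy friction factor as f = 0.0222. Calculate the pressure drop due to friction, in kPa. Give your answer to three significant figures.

V = 4Q/(πD²) = 4·0.134/(π·0.285²) = 2.101 m/s
h_f = f(L/D)V²/(2g) = 0.02220·(1640/0.285)·2.101²/(2·9.81) = 28.73 m
Δp = ρg·h_f = 1025·9.81·28.73 = 288.9 kPa

Δp ≈ 289 kPa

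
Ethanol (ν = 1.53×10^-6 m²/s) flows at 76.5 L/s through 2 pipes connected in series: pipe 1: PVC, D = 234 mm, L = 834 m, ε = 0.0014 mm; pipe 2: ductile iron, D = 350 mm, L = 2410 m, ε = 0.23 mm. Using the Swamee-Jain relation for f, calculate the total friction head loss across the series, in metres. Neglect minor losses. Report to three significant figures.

Pipe 1: V = 1.779 m/s, Re = 2.72×10^5, ε/D = 5.98×10^-6, f = 0.01471, h_1 = f(L/D)V²/2g = 8.454 m
Pipe 2: V = 0.7951 m/s, Re = 1.82×10^5, ε/D = 6.57×10^-4, f = 0.01987, h_2 = f(L/D)V²/2g = 4.408 m
Series → Q common, losses add: H = Σh = 12.86 m

H ≈ 12.9 m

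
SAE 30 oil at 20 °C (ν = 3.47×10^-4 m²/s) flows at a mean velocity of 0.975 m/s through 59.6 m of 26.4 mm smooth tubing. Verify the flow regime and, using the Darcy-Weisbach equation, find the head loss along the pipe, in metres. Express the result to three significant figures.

Re = VD/ν = 0.975·0.02640/3.47×10^-4 = 74.2 → laminar (Re < 2300)
f = 64/Re = 0.8628
h_f = f(L/D)V²/(2g) = 0.8628·(59.6/0.02640)·0.975²/(2·9.81) = 94.37 m

h_f ≈ 94.4 m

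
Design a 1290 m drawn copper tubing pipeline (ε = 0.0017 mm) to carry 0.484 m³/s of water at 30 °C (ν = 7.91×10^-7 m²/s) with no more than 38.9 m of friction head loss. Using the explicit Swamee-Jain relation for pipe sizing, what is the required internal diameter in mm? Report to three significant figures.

Swamee-Jain (Type III): D = 0.66·[ε^1.25·(LQ²/(gh_f))^4.75 + ν·Q^9.4·(L/(gh_f))^5.2]^0.04
LQ²/(gh_f) = 0.7919; L/(gh_f) = 3.380
Term 1 = ε^1.25·(…)^4.75 = 2.03×10^-8; Term 2 = ν·Q^9.4·(…)^5.2 = 4.86×10^-7
D = 0.66·(2.03×10^-8 + 4.86×10^-7)^0.04 = 0.3696 m = 370 mm
Check: V = 4.51 m/s, Re = 2.11×10^6, f = 0.01046, h_f = 37.9 m ≈ 38.9 m ✓

D ≈ 370 mm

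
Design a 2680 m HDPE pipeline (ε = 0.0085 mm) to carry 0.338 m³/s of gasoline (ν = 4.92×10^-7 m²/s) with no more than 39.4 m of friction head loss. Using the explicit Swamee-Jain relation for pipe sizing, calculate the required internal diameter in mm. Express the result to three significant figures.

D ≈ 372 mm

Swamee-Jain (Type III): D = 0.66·[ε^1.25·(LQ²/(gh_f))^4.75 + ν·Q^9.4·(L/(gh_f))^5.2]^0.04
LQ²/(gh_f) = 0.7921; L/(gh_f) = 6.934
Term 1 = ε^1.25·(…)^4.75 = 1.52×10^-7; Term 2 = ν·Q^9.4·(…)^5.2 = 4.33×10^-7
D = 0.66·(1.52×10^-7 + 4.33×10^-7)^0.04 = 0.3717 m = 372 mm
Check: V = 3.11 m/s, Re = 2.35×10^6, f = 0.01096, h_f = 39.1 m ≈ 39.4 m ✓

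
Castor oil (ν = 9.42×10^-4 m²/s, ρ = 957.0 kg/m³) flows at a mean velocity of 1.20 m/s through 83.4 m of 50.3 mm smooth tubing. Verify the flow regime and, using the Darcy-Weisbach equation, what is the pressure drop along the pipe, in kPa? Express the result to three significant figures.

Δp ≈ 1140 kPa

Re = VD/ν = 1.20·0.05030/9.42×10^-4 = 64.1 → laminar (Re < 2300)
f = 64/Re = 0.9988
h_f = f(L/D)V²/(2g) = 0.9988·(83.4/0.05030)·1.20²/(2·9.81) = 121.5 m
Δp = ρg·h_f = 957.0·9.81·121.5 = 1141 kPa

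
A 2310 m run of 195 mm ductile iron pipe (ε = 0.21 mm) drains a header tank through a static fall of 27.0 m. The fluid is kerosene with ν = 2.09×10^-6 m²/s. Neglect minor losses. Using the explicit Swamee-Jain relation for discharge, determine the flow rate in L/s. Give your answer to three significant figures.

Swamee-Jain (Type II): Q = -0.965·√(gD⁵h_f/L)·ln[ε/(3.7D) + √(3.17ν²L/(gD³h_f))]
√(gD⁵h_f/L) = √(9.81·0.195⁵·27.0/2310) = 0.005686
ε/(3.7D) = 2.91×10^-4; √(3.17ν²L/(gD³h_f)) = 1.28×10^-4
Q = -0.965·0.005686·ln(4.187×10^-4) = 0.04268 m³/s
Check: V = 1.43 m/s, Re = 1.33×10^5, f = 0.02207, h_f = 27.2 m ≈ 27.0 m ✓

Q ≈ 42.7 L/s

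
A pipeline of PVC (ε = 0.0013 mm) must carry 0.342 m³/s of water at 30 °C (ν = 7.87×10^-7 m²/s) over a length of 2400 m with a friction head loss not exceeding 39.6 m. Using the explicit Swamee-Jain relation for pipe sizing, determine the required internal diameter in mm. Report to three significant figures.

D ≈ 367 mm

Swamee-Jain (Type III): D = 0.66·[ε^1.25·(LQ²/(gh_f))^4.75 + ν·Q^9.4·(L/(gh_f))^5.2]^0.04
LQ²/(gh_f) = 0.7226; L/(gh_f) = 6.178
Term 1 = ε^1.25·(…)^4.75 = 9.38×10^-9; Term 2 = ν·Q^9.4·(…)^5.2 = 4.25×10^-7
D = 0.66·(9.38×10^-9 + 4.25×10^-7)^0.04 = 0.3673 m = 367 mm
Check: V = 3.23 m/s, Re = 1.51×10^6, f = 0.01096, h_f = 38.0 m ≈ 39.6 m ✓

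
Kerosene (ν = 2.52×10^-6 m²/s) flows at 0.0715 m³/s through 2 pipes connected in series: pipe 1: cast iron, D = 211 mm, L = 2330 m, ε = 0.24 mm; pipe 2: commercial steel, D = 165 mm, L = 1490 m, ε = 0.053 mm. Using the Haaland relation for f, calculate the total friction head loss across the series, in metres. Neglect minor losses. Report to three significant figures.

H ≈ 141 m

Pipe 1: V = 2.045 m/s, Re = 1.71×10^5, ε/D = 0.00114, f = 0.02162, h_1 = f(L/D)V²/2g = 50.88 m
Pipe 2: V = 3.344 m/s, Re = 2.19×10^5, ε/D = 3.21×10^-4, f = 0.01747, h_2 = f(L/D)V²/2g = 89.88 m
Series → Q common, losses add: H = Σh = 140.8 m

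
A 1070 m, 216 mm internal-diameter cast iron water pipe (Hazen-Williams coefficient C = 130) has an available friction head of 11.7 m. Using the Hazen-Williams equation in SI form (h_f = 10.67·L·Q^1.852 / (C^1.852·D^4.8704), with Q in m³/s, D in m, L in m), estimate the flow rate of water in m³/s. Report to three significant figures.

Q ≈ 0.0562 m³/s

Rearranging: Q = [h_f·C^1.852·D^4.8704 / (10.67·L)]^(1/1.852)
Q = [11.7·130^1.852·0.216^4.8704 / (10.67·1070)]^0.540 = 0.05618 m³/s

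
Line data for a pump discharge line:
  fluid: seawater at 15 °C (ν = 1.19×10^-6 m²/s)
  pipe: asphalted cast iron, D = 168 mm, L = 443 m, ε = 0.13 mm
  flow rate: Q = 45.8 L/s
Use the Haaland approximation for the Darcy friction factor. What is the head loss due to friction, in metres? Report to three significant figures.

h_f ≈ 11.2 m

V = 4Q/(πD²) = 4·0.0458/(π·0.168²) = 2.066 m/s
Re = VD/ν = 2.066·0.168/1.19×10^-6 = 2.92×10^5 → turbulent
ε/D = 0.13/168 = 7.74×10^-4
Haaland: f = 0.01954
h_f = f(L/D)V²/(2g) = 0.01954·(443/0.168)·2.066²/(2·9.81) = 11.21 m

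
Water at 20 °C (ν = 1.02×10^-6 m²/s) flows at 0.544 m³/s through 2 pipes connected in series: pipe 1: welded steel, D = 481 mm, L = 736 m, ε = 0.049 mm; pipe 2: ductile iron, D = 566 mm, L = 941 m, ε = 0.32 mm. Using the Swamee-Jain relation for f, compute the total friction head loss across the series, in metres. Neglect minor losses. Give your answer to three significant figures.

Pipe 1: V = 2.994 m/s, Re = 1.41×10^6, ε/D = 1.02×10^-4, f = 0.01319, h_1 = f(L/D)V²/2g = 9.219 m
Pipe 2: V = 2.162 m/s, Re = 1.20×10^6, ε/D = 5.65×10^-4, f = 0.01765, h_2 = f(L/D)V²/2g = 6.990 m
Series → Q common, losses add: H = Σh = 16.21 m

H ≈ 16.2 m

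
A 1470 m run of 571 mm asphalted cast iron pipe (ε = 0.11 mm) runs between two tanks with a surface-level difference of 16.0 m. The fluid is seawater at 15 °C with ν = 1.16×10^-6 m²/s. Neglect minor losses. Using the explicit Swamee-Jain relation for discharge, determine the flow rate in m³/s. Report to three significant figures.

Swamee-Jain (Type II): Q = -0.965·√(gD⁵h_f/L)·ln[ε/(3.7D) + √(3.17ν²L/(gD³h_f))]
√(gD⁵h_f/L) = √(9.81·0.571⁵·16.0/1470) = 0.08051
ε/(3.7D) = 5.21×10^-5; √(3.17ν²L/(gD³h_f)) = 1.46×10^-5
Q = -0.965·0.08051·ln(6.671×10^-5) = 0.7470 m³/s
Check: V = 2.92 m/s, Re = 1.44×10^6, f = 0.01442, h_f = 16.1 m ≈ 16.0 m ✓

Q ≈ 0.747 m³/s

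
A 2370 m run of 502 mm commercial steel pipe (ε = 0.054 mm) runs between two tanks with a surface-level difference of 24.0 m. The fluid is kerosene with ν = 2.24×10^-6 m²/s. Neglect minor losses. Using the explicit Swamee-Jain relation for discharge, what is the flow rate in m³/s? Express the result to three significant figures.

Swamee-Jain (Type II): Q = -0.965·√(gD⁵h_f/L)·ln[ε/(3.7D) + √(3.17ν²L/(gD³h_f))]
√(gD⁵h_f/L) = √(9.81·0.502⁵·24.0/2370) = 0.05628
ε/(3.7D) = 2.91×10^-5; √(3.17ν²L/(gD³h_f)) = 3.56×10^-5
Q = -0.965·0.05628·ln(6.465×10^-5) = 0.5239 m³/s
Check: V = 2.65 m/s, Re = 5.93×10^5, f = 0.01429, h_f = 24.1 m ≈ 24.0 m ✓

Q ≈ 0.524 m³/s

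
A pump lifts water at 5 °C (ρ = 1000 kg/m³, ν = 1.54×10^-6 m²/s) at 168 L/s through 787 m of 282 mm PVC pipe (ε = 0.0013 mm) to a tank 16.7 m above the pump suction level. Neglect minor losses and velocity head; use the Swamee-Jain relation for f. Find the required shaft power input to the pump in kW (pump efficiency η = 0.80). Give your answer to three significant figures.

P_shaft ≈ 62.4 kW

V = 4Q/(πD²) = 2.690 m/s; Re = 4.93×10^5; ε/D = 4.61×10^-6; f = 0.01320
h_f = f(L/D)V²/2g = 13.58 m
Total head H = z + h_f = 16.7 + 13.58 = 30.28 m
P_hyd = ρgQH = 1000·9.81·0.168·30.28 = 49.91 kW
P_shaft = P_hyd/η = 49.91/0.80 = 62.39 kW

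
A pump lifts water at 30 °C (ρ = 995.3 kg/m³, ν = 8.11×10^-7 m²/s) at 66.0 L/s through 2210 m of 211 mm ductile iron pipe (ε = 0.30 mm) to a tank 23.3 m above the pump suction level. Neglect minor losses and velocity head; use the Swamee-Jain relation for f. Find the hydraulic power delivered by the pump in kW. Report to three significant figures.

P_hyd ≈ 42.0 kW

V = 4Q/(πD²) = 1.888 m/s; Re = 4.91×10^5; ε/D = 0.00142; f = 0.02203
h_f = f(L/D)V²/2g = 41.89 m
Total head H = z + h_f = 23.3 + 41.89 = 65.19 m
P_hyd = ρgQH = 995.3·9.81·0.0660·65.19 = 42.01 kW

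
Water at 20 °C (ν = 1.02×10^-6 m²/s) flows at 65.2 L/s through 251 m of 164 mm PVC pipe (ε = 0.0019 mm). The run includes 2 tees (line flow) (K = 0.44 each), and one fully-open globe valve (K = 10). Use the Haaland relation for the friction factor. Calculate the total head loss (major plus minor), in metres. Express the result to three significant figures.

V = 4Q/(πD²) = 3.087 m/s; V²/2g = 0.4856 m
Re = 4.96×10^5, ε/D = 1.16×10^-5 → f = 0.01321 (Haaland)
Major: h_f = f(L/D)·V²/2g = 0.01321·1530·0.4856 = 9.819 m
Minor: ΣK = 10.9; h_m = ΣK·V²/2g = 5.283 m
Total H_L = 9.819 + 5.283 = 15.10 m

H_L ≈ 15.1 m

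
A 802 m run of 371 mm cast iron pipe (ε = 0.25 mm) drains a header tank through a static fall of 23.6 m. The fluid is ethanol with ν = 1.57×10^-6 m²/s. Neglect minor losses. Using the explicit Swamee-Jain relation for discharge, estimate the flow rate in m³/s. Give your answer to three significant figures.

Q ≈ 0.369 m³/s

Swamee-Jain (Type II): Q = -0.965·√(gD⁵h_f/L)·ln[ε/(3.7D) + √(3.17ν²L/(gD³h_f))]
√(gD⁵h_f/L) = √(9.81·0.371⁵·23.6/802) = 0.04504
ε/(3.7D) = 1.82×10^-4; √(3.17ν²L/(gD³h_f)) = 2.30×10^-5
Q = -0.965·0.04504·ln(2.051×10^-4) = 0.3691 m³/s
Check: V = 3.41 m/s, Re = 8.07×10^5, f = 0.01848, h_f = 23.7 m ≈ 23.6 m ✓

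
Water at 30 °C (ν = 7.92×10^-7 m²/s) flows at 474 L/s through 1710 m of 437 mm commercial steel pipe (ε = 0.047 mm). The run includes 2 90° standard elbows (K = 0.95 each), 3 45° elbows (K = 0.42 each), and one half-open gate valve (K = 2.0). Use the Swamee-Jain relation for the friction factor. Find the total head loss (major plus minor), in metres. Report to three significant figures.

H_L ≈ 28.7 m

V = 4Q/(πD²) = 3.160 m/s; V²/2g = 0.5090 m
Re = 1.74×10^6, ε/D = 1.08×10^-4 → f = 0.01311 (Swamee-Jain)
Major: h_f = f(L/D)·V²/2g = 0.01311·3913·0.5090 = 26.11 m
Minor: ΣK = 5.16; h_m = ΣK·V²/2g = 2.627 m
Total H_L = 26.11 + 2.627 = 28.73 m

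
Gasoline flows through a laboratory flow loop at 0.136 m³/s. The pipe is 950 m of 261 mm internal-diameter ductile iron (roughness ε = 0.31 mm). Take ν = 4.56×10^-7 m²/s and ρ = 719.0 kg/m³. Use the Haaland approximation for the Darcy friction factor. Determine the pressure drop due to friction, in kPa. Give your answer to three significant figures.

Δp ≈ 175 kPa

V = 4Q/(πD²) = 4·0.136/(π·0.261²) = 2.542 m/s
Re = VD/ν = 2.542·0.261/4.56×10^-7 = 1.45×10^6 → turbulent
ε/D = 0.31/261 = 0.00119
Haaland: f = 0.02069
h_f = f(L/D)V²/(2g) = 0.02069·(950/0.261)·2.542²/(2·9.81) = 24.80 m
Δp = ρg·h_f = 719.0·9.81·24.80 = 174.9 kPa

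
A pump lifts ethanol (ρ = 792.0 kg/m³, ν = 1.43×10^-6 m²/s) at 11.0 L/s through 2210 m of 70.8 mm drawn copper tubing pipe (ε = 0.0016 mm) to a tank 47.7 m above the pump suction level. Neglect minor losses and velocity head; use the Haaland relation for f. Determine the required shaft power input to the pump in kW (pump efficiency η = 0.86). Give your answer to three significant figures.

V = 4Q/(πD²) = 2.794 m/s; Re = 1.38×10^5; ε/D = 2.26×10^-5; f = 0.01679
h_f = f(L/D)V²/2g = 208.5 m
Total head H = z + h_f = 47.7 + 208.5 = 256.2 m
P_hyd = ρgQH = 792.0·9.81·0.0110·256.2 = 21.89 kW
P_shaft = P_hyd/η = 21.89/0.86 = 25.46 kW

P_shaft ≈ 25.5 kW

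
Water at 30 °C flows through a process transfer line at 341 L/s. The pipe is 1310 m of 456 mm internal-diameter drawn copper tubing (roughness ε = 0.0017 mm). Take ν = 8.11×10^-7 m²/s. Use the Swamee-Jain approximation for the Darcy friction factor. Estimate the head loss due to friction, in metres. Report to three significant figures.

h_f ≈ 7.28 m

V = 4Q/(πD²) = 4·0.341/(π·0.456²) = 2.088 m/s
Re = VD/ν = 2.088·0.456/8.11×10^-7 = 1.17×10^6 → turbulent
ε/D = 0.0017/456 = 3.73×10^-6
Swamee-Jain: f = 0.01140
h_f = f(L/D)V²/(2g) = 0.01140·(1310/0.456)·2.088²/(2·9.81) = 7.280 m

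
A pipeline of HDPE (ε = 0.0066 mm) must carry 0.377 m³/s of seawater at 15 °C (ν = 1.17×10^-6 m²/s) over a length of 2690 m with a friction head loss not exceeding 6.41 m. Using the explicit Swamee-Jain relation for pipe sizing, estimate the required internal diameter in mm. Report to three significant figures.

Swamee-Jain (Type III): D = 0.66·[ε^1.25·(LQ²/(gh_f))^4.75 + ν·Q^9.4·(L/(gh_f))^5.2]^0.04
LQ²/(gh_f) = 6.080; L/(gh_f) = 42.78
Term 1 = ε^1.25·(…)^4.75 = 0.00177; Term 2 = ν·Q^9.4·(…)^5.2 = 0.0370
D = 0.66·(0.00177 + 0.0370)^0.04 = 0.5795 m = 580 mm
Check: V = 1.43 m/s, Re = 7.08×10^5, f = 0.01254, h_f = 6.06 m ≈ 6.41 m ✓

D ≈ 580 mm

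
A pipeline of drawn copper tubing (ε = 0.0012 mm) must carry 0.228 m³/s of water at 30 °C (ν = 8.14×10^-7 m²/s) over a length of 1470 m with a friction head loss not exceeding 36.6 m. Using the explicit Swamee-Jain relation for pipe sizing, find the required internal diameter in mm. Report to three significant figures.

Swamee-Jain (Type III): D = 0.66·[ε^1.25·(LQ²/(gh_f))^4.75 + ν·Q^9.4·(L/(gh_f))^5.2]^0.04
LQ²/(gh_f) = 0.2128; L/(gh_f) = 4.094
Term 1 = ε^1.25·(…)^4.75 = 2.55×10^-11; Term 2 = ν·Q^9.4·(…)^5.2 = 1.14×10^-9
D = 0.66·(2.55×10^-11 + 1.14×10^-9)^0.04 = 0.2899 m = 290 mm
Check: V = 3.45 m/s, Re = 1.23×10^6, f = 0.01133, h_f = 34.9 m ≈ 36.6 m ✓

D ≈ 290 mm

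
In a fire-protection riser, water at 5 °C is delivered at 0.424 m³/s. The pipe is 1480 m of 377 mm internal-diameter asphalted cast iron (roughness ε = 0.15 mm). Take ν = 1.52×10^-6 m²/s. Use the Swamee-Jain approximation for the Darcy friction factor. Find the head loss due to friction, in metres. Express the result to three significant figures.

V = 4Q/(πD²) = 4·0.424/(π·0.377²) = 3.798 m/s
Re = VD/ν = 3.798·0.377/1.52×10^-6 = 9.42×10^5 → turbulent
ε/D = 0.15/377 = 3.98×10^-4
Swamee-Jain: f = 0.01660
h_f = f(L/D)V²/(2g) = 0.01660·(1480/0.377)·3.798²/(2·9.81) = 47.92 m

h_f ≈ 47.9 m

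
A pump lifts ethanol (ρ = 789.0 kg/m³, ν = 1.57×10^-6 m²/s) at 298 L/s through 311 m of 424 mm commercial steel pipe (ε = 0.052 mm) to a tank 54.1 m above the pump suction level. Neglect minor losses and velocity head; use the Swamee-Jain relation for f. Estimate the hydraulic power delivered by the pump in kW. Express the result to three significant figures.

P_hyd ≈ 130 kW

V = 4Q/(πD²) = 2.111 m/s; Re = 5.70×10^5; ε/D = 1.23×10^-4; f = 0.01453
h_f = f(L/D)V²/2g = 2.419 m
Total head H = z + h_f = 54.1 + 2.419 = 56.52 m
P_hyd = ρgQH = 789.0·9.81·0.298·56.52 = 130.4 kW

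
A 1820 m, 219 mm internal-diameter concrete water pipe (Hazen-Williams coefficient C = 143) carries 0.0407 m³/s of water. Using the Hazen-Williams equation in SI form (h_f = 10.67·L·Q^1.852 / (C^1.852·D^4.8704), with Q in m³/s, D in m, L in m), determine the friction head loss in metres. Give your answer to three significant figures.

h_f = 10.67·1820·0.0407^1.852 / (143^1.852·0.219^4.8704) = 8.587 m

h_f ≈ 8.59 m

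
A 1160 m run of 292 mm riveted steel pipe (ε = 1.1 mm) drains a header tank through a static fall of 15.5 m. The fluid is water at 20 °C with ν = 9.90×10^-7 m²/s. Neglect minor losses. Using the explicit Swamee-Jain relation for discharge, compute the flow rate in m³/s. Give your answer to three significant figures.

Q ≈ 0.110 m³/s

Swamee-Jain (Type II): Q = -0.965·√(gD⁵h_f/L)·ln[ε/(3.7D) + √(3.17ν²L/(gD³h_f))]
√(gD⁵h_f/L) = √(9.81·0.292⁵·15.5/1160) = 0.01668
ε/(3.7D) = 0.00102; √(3.17ν²L/(gD³h_f)) = 3.09×10^-5
Q = -0.965·0.01668·ln(0.001049) = 0.1104 m³/s
Check: V = 1.65 m/s, Re = 4.86×10^5, f = 0.02827, h_f = 15.6 m ≈ 15.5 m ✓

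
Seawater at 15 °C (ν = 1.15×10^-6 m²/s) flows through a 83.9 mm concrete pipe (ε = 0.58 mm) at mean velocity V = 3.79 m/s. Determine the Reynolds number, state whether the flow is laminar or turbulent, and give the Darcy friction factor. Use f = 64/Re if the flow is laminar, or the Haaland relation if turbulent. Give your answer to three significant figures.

Re ≈ 2.77×10^5; turbulent; f ≈ 0.0339

Re = VD/ν = 3.790·0.0839/1.15×10^-6 = 2.77×10^5
Re > 4000 → turbulent; ε/D = 0.00691
Haaland: f = 0.03390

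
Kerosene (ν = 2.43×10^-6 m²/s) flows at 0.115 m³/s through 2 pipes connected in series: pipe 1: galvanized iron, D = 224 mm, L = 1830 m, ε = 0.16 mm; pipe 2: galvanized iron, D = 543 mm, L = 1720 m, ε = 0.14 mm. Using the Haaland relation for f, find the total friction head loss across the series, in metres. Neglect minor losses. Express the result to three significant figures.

Pipe 1: V = 2.918 m/s, Re = 2.69×10^5, ε/D = 7.14×10^-4, f = 0.01933, h_1 = f(L/D)V²/2g = 68.55 m
Pipe 2: V = 0.4966 m/s, Re = 1.11×10^5, ε/D = 2.58×10^-4, f = 0.01870, h_2 = f(L/D)V²/2g = 0.7444 m
Series → Q common, losses add: H = Σh = 69.29 m

H ≈ 69.3 m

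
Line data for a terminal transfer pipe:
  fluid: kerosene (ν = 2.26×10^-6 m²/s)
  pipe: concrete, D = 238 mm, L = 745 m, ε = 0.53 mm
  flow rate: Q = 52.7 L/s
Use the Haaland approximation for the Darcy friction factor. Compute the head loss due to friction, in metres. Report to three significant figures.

h_f ≈ 5.66 m

V = 4Q/(πD²) = 4·0.0527/(π·0.238²) = 1.185 m/s
Re = VD/ν = 1.185·0.238/2.26×10^-6 = 1.25×10^5 → turbulent
ε/D = 0.53/238 = 0.00223
Haaland: f = 0.02530
h_f = f(L/D)V²/(2g) = 0.02530·(745/0.238)·1.185²/(2·9.81) = 5.664 m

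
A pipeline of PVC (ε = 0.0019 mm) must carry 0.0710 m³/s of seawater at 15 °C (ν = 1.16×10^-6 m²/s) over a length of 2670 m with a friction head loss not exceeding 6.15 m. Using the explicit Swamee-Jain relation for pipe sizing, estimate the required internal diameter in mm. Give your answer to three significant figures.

Swamee-Jain (Type III): D = 0.66·[ε^1.25·(LQ²/(gh_f))^4.75 + ν·Q^9.4·(L/(gh_f))^5.2]^0.04
LQ²/(gh_f) = 0.2231; L/(gh_f) = 44.26
Term 1 = ε^1.25·(…)^4.75 = 5.67×10^-11; Term 2 = ν·Q^9.4·(…)^5.2 = 6.69×10^-9
D = 0.66·(5.67×10^-11 + 6.69×10^-9)^0.04 = 0.3110 m = 311 mm
Check: V = 0.935 m/s, Re = 2.51×10^5, f = 0.01494, h_f = 5.71 m ≈ 6.15 m ✓

D ≈ 311 mm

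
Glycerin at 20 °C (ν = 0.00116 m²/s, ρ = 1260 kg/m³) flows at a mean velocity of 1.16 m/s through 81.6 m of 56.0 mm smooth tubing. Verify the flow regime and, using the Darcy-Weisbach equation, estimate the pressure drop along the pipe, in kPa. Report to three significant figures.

Δp ≈ 1410 kPa

Re = VD/ν = 1.16·0.05600/0.00116 = 56.0 → laminar (Re < 2300)
f = 64/Re = 1.143
h_f = f(L/D)V²/(2g) = 1.143·(81.6/0.05600)·1.16²/(2·9.81) = 114.2 m
Δp = ρg·h_f = 1260·9.81·114.2 = 1412 kPa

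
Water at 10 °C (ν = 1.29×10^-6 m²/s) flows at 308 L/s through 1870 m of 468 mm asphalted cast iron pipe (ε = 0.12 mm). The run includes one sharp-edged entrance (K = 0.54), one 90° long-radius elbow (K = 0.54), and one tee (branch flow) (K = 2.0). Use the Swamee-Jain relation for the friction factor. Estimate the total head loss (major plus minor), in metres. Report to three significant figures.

H_L ≈ 10.8 m

V = 4Q/(πD²) = 1.790 m/s; V²/2g = 0.1634 m
Re = 6.50×10^5, ε/D = 2.56×10^-4 → f = 0.01573 (Swamee-Jain)
Major: h_f = f(L/D)·V²/2g = 0.01573·3996·0.1634 = 10.27 m
Minor: ΣK = 3.08; h_m = ΣK·V²/2g = 0.5033 m
Total H_L = 10.27 + 0.5033 = 10.77 m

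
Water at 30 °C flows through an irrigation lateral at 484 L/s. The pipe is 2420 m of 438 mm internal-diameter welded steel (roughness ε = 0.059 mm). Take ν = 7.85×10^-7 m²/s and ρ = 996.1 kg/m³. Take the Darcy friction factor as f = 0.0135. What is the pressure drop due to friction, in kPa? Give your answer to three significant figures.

V = 4Q/(πD²) = 4·0.484/(π·0.438²) = 3.212 m/s
h_f = f(L/D)V²/(2g) = 0.01350·(2420/0.438)·3.212²/(2·9.81) = 39.23 m
Δp = ρg·h_f = 996.1·9.81·39.23 = 383.3 kPa

Δp ≈ 383 kPa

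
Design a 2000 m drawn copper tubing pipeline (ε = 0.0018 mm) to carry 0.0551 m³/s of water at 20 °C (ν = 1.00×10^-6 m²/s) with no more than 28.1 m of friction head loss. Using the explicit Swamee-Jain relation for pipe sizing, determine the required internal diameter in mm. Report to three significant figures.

D ≈ 193 mm

Swamee-Jain (Type III): D = 0.66·[ε^1.25·(LQ²/(gh_f))^4.75 + ν·Q^9.4·(L/(gh_f))^5.2]^0.04
LQ²/(gh_f) = 0.02203; L/(gh_f) = 7.255
Term 1 = ε^1.25·(…)^4.75 = 8.87×10^-16; Term 2 = ν·Q^9.4·(…)^5.2 = 4.39×10^-14
D = 0.66·(8.87×10^-16 + 4.39×10^-14)^0.04 = 0.1930 m = 193 mm
Check: V = 1.88 m/s, Re = 3.63×10^5, f = 0.01399, h_f = 26.2 m ≈ 28.1 m ✓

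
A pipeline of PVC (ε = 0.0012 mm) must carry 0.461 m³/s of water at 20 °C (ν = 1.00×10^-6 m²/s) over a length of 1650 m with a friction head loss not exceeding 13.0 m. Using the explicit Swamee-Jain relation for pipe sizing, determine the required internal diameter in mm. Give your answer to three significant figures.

D ≈ 484 mm

Swamee-Jain (Type III): D = 0.66·[ε^1.25·(LQ²/(gh_f))^4.75 + ν·Q^9.4·(L/(gh_f))^5.2]^0.04
LQ²/(gh_f) = 2.750; L/(gh_f) = 12.94
Term 1 = ε^1.25·(…)^4.75 = 4.85×10^-6; Term 2 = ν·Q^9.4·(…)^5.2 = 4.17×10^-4
D = 0.66·(4.85×10^-6 + 4.17×10^-4)^0.04 = 0.4837 m = 484 mm
Check: V = 2.51 m/s, Re = 1.21×10^6, f = 0.01131, h_f = 12.4 m ≈ 13.0 m ✓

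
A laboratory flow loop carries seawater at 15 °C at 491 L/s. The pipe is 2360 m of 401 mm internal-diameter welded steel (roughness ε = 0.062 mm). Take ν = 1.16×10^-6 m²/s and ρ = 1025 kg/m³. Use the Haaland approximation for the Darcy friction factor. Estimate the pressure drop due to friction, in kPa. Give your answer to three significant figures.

Δp ≈ 631 kPa

V = 4Q/(πD²) = 4·0.491/(π·0.401²) = 3.888 m/s
Re = VD/ν = 3.888·0.401/1.16×10^-6 = 1.34×10^6 → turbulent
ε/D = 0.062/401 = 1.55×10^-4
Haaland: f = 0.01384
h_f = f(L/D)V²/(2g) = 0.01384·(2360/0.401)·3.888²/(2·9.81) = 62.73 m
Δp = ρg·h_f = 1025·9.81·62.73 = 630.8 kPa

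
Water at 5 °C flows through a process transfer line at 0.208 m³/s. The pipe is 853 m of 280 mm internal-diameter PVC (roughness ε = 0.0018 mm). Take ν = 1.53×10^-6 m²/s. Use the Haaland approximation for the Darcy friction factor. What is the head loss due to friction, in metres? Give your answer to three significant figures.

h_f ≈ 22.4 m

V = 4Q/(πD²) = 4·0.208/(π·0.280²) = 3.378 m/s
Re = VD/ν = 3.378·0.280/1.53×10^-6 = 6.18×10^5 → turbulent
ε/D = 0.0018/280 = 6.43×10^-6
Haaland: f = 0.01266
h_f = f(L/D)V²/(2g) = 0.01266·(853/0.280)·3.378²/(2·9.81) = 22.44 m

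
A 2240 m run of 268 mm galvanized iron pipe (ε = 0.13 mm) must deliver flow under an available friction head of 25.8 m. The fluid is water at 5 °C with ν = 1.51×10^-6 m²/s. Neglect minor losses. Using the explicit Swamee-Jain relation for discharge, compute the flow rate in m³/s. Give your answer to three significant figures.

Swamee-Jain (Type II): Q = -0.965·√(gD⁵h_f/L)·ln[ε/(3.7D) + √(3.17ν²L/(gD³h_f))]
√(gD⁵h_f/L) = √(9.81·0.268⁵·25.8/2240) = 0.01250
ε/(3.7D) = 1.31×10^-4; √(3.17ν²L/(gD³h_f)) = 5.76×10^-5
Q = -0.965·0.01250·ln(1.887×10^-4) = 0.1034 m³/s
Check: V = 1.83 m/s, Re = 3.25×10^5, f = 0.01814, h_f = 26.0 m ≈ 25.8 m ✓

Q ≈ 0.103 m³/s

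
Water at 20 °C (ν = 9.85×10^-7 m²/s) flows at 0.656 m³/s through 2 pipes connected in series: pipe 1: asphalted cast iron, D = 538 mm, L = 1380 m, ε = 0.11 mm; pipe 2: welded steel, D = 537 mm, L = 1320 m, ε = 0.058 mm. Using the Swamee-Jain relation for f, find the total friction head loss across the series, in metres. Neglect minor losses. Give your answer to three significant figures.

H ≈ 29.7 m

Pipe 1: V = 2.886 m/s, Re = 1.58×10^6, ε/D = 2.04×10^-4, f = 0.01450, h_1 = f(L/D)V²/2g = 15.79 m
Pipe 2: V = 2.896 m/s, Re = 1.58×10^6, ε/D = 1.08×10^-4, f = 0.01319, h_2 = f(L/D)V²/2g = 13.87 m
Series → Q common, losses add: H = Σh = 29.65 m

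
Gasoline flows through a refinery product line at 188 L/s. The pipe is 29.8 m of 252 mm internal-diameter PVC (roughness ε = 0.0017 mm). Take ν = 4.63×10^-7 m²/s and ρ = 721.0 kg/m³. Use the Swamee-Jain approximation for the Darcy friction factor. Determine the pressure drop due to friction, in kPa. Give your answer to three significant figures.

V = 4Q/(πD²) = 4·0.188/(π·0.252²) = 3.769 m/s
Re = VD/ν = 3.769·0.252/4.63×10^-7 = 2.05×10^6 → turbulent
ε/D = 0.0017/252 = 6.75×10^-6
Swamee-Jain: f = 0.01058
h_f = f(L/D)V²/(2g) = 0.01058·(29.8/0.252)·3.769²/(2·9.81) = 0.9063 m
Δp = ρg·h_f = 721.0·9.81·0.9063 = 6.410 kPa

Δp ≈ 6.41 kPa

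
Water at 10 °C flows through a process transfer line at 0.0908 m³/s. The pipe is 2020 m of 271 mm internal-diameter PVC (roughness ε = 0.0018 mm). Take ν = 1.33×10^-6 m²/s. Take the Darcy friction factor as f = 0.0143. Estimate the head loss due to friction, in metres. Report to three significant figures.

h_f ≈ 13.5 m

V = 4Q/(πD²) = 4·0.0908/(π·0.271²) = 1.574 m/s
h_f = f(L/D)V²/(2g) = 0.01430·(2020/0.271)·1.574²/(2·9.81) = 13.46 m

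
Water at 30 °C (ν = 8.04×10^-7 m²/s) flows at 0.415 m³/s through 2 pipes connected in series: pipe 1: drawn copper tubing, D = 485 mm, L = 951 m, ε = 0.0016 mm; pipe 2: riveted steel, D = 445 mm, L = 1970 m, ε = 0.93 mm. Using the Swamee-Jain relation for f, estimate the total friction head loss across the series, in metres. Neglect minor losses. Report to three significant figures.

H ≈ 44.0 m

Pipe 1: V = 2.246 m/s, Re = 1.36×10^6, ε/D = 3.30×10^-6, f = 0.01114, h_1 = f(L/D)V²/2g = 5.616 m
Pipe 2: V = 2.668 m/s, Re = 1.48×10^6, ε/D = 0.00209, f = 0.02388, h_2 = f(L/D)V²/2g = 38.36 m
Series → Q common, losses add: H = Σh = 43.97 m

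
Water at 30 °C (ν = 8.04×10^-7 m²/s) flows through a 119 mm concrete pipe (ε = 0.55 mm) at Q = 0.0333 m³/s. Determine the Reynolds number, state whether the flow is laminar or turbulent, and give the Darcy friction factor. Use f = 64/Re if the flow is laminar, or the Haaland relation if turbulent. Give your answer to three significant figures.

V = 4Q/(πD²) = 2.994 m/s
Re = VD/ν = 2.994·0.119/8.04×10^-7 = 4.43×10^5
Re > 4000 → turbulent; ε/D = 0.00462
Haaland: f = 0.02992

Re ≈ 4.43×10^5; turbulent; f ≈ 0.0299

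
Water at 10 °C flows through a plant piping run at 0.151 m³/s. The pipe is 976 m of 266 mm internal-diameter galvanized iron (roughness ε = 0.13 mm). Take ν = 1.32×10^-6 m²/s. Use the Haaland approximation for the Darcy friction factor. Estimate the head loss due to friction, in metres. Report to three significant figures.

h_f ≈ 24.1 m

V = 4Q/(πD²) = 4·0.151/(π·0.266²) = 2.717 m/s
Re = VD/ν = 2.717·0.266/1.32×10^-6 = 5.48×10^5 → turbulent
ε/D = 0.13/266 = 4.89×10^-4
Haaland: f = 0.01744
h_f = f(L/D)V²/(2g) = 0.01744·(976/0.266)·2.717²/(2·9.81) = 24.08 m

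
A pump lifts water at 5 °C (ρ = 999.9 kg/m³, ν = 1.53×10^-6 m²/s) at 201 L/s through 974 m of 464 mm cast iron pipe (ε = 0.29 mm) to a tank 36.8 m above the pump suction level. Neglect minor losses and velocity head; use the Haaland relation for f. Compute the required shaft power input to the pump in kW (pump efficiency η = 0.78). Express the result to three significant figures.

V = 4Q/(πD²) = 1.189 m/s; Re = 3.60×10^5; ε/D = 6.25×10^-4; f = 0.01859
h_f = f(L/D)V²/2g = 2.810 m
Total head H = z + h_f = 36.8 + 2.810 = 39.61 m
P_hyd = ρgQH = 999.9·9.81·0.201·39.61 = 78.09 kW
P_shaft = P_hyd/η = 78.09/0.78 = 100.1 kW

P_shaft ≈ 100 kW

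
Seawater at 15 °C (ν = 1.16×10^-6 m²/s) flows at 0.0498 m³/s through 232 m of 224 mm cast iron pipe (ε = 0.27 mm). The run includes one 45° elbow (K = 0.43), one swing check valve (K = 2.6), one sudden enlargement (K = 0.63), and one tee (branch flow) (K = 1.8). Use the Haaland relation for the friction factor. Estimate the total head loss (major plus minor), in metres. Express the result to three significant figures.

H_L ≈ 2.26 m

V = 4Q/(πD²) = 1.264 m/s; V²/2g = 0.08139 m
Re = 2.44×10^5, ε/D = 0.00121 → f = 0.02151 (Haaland)
Major: h_f = f(L/D)·V²/2g = 0.02151·1036·0.08139 = 1.813 m
Minor: ΣK = 5.46; h_m = ΣK·V²/2g = 0.4444 m
Total H_L = 1.813 + 0.4444 = 2.258 m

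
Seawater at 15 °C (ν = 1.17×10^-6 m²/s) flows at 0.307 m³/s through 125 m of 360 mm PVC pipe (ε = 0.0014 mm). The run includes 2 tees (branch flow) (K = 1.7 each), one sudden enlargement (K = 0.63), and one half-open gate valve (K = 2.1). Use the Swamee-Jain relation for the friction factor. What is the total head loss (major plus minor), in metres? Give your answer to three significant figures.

H_L ≈ 4.75 m

V = 4Q/(πD²) = 3.016 m/s; V²/2g = 0.4636 m
Re = 9.28×10^5, ε/D = 3.89×10^-6 → f = 0.01185 (Swamee-Jain)
Major: h_f = f(L/D)·V²/2g = 0.01185·347.2·0.4636 = 1.907 m
Minor: ΣK = 6.13; h_m = ΣK·V²/2g = 2.842 m
Total H_L = 1.907 + 2.842 = 4.749 m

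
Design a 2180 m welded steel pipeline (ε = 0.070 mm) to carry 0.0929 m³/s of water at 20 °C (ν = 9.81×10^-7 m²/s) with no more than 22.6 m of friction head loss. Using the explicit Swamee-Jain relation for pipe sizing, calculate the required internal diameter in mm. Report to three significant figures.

Swamee-Jain (Type III): D = 0.66·[ε^1.25·(LQ²/(gh_f))^4.75 + ν·Q^9.4·(L/(gh_f))^5.2]^0.04
LQ²/(gh_f) = 0.08486; L/(gh_f) = 9.833
Term 1 = ε^1.25·(…)^4.75 = 5.22×10^-11; Term 2 = ν·Q^9.4·(…)^5.2 = 2.84×10^-11
D = 0.66·(5.22×10^-11 + 2.84×10^-11)^0.04 = 0.2605 m = 260 mm
Check: V = 1.74 m/s, Re = 4.63×10^5, f = 0.01621, h_f = 21.0 m ≈ 22.6 m ✓

D ≈ 260 mm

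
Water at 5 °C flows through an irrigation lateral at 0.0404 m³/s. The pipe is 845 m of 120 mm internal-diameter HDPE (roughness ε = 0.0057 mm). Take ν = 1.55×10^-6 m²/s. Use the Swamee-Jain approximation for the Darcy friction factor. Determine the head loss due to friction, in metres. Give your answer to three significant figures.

V = 4Q/(πD²) = 4·0.0404/(π·0.120²) = 3.572 m/s
Re = VD/ν = 3.572·0.120/1.55×10^-6 = 2.77×10^5 → turbulent
ε/D = 0.0057/120 = 4.75×10^-5
Swamee-Jain: f = 0.01511
h_f = f(L/D)V²/(2g) = 0.01511·(845/0.120)·3.572²/(2·9.81) = 69.18 m

h_f ≈ 69.2 m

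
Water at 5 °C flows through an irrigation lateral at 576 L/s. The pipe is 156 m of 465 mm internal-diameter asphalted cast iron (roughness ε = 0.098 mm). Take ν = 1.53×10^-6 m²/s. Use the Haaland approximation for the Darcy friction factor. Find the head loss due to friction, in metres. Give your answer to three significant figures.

h_f ≈ 2.89 m

V = 4Q/(πD²) = 4·0.576/(π·0.465²) = 3.392 m/s
Re = VD/ν = 3.392·0.465/1.53×10^-6 = 1.03×10^6 → turbulent
ε/D = 0.098/465 = 2.11×10^-4
Haaland: f = 0.01470
h_f = f(L/D)V²/(2g) = 0.01470·(156/0.465)·3.392²/(2·9.81) = 2.891 m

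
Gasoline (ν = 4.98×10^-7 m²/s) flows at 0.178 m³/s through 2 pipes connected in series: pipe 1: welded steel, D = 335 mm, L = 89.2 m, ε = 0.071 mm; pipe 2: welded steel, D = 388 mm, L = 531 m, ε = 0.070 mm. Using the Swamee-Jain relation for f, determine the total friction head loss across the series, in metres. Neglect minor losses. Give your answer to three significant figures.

H ≈ 3.09 m

Pipe 1: V = 2.019 m/s, Re = 1.36×10^6, ε/D = 2.12×10^-4, f = 0.01468, h_1 = f(L/D)V²/2g = 0.8124 m
Pipe 2: V = 1.505 m/s, Re = 1.17×10^6, ε/D = 1.80×10^-4, f = 0.01442, h_2 = f(L/D)V²/2g = 2.279 m
Series → Q common, losses add: H = Σh = 3.092 m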